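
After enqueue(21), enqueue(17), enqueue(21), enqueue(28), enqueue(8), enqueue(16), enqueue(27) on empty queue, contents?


enqueue(21) -> [21]
enqueue(17) -> [21, 17]
enqueue(21) -> [21, 17, 21]
enqueue(28) -> [21, 17, 21, 28]
enqueue(8) -> [21, 17, 21, 28, 8]
enqueue(16) -> [21, 17, 21, 28, 8, 16]
enqueue(27) -> [21, 17, 21, 28, 8, 16, 27]
Final queue (front to back): [21, 17, 21, 28, 8, 16, 27]


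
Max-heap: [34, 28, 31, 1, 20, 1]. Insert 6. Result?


Append 6: [34, 28, 31, 1, 20, 1, 6]
Bubble up: no swaps needed
Result: [34, 28, 31, 1, 20, 1, 6]


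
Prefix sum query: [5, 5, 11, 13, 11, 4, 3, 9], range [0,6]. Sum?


Prefix sums: [0, 5, 10, 21, 34, 45, 49, 52, 61]
Sum[0..6] = prefix[7] - prefix[0] = 52 - 0 = 52


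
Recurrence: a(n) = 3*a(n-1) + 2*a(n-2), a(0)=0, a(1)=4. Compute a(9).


Build bottom-up:
...a(7)=7052, a(8)=25116, a(9)=3*25116+2*7052=89452


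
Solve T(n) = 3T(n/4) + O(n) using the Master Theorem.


a=3, b=4, c=1. log_4(3)=0.792 < c=1. Case 3: O(n^c) = O(n)
Complexity: O(n)


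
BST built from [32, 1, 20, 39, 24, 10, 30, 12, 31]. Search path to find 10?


BST root = 32
Search for 10: compare at each node
Path: [32, 1, 20, 10]


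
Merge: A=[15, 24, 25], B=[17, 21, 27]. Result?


Compare heads, take smaller each step.
Merged: [15, 17, 21, 24, 25, 27]


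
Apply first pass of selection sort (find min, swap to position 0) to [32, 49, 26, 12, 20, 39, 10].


After one pass: [10, 49, 26, 12, 20, 39, 32]


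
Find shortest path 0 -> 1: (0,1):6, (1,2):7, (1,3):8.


Dijkstra from 0:
Distances: {0: 0, 1: 6, 2: 13, 3: 14}
Shortest distance to 1 = 6, path = [0, 1]


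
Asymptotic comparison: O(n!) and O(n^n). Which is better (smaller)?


factorial grows slower than n^n
O(n!) is asymptotically smaller; O(n^n) grows faster


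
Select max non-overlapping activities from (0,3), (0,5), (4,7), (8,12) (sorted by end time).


Greedy: pick earliest-ending, then skip overlaps.
Selected (3 activities): [(0, 3), (4, 7), (8, 12)]


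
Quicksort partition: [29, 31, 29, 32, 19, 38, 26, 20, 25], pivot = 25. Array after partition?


Elements <= 25 go left of pivot.
Result: [19, 20, 25, 32, 29, 38, 26, 31, 29], pivot at index 2


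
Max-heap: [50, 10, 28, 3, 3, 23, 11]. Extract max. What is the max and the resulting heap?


Max = 50
Replace root with last, heapify down
Resulting heap: [28, 10, 23, 3, 3, 11]


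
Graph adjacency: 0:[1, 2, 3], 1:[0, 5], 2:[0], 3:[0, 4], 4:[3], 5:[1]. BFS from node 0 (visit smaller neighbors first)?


BFS queue: start with [0]
Visit order: [0, 1, 2, 3, 5, 4]


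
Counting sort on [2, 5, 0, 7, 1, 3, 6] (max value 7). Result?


Count array: [1, 1, 1, 1, 0, 1, 1, 1]
Reconstruct: [0, 1, 2, 3, 5, 6, 7]


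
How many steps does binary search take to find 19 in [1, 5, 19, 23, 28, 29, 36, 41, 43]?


Search for 19:
[0,8] mid=4 arr[4]=28
[0,3] mid=1 arr[1]=5
[2,3] mid=2 arr[2]=19
Total: 3 comparisons


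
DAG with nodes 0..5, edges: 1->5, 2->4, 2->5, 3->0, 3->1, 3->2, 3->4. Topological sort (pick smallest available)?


Kahn's algorithm, process smallest node first
Order: [3, 0, 1, 2, 4, 5]


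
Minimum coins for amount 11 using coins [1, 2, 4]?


dp[0]=0; dp[i]=1+min(dp[i-c] for c in coins)
...dp[6]=2, dp[7]=3, dp[8]=2, dp[9]=3, dp[10]=3, dp[11]=4
Minimum coins for 11 = 4


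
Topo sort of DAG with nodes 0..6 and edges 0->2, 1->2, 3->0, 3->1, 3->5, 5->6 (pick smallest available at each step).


Kahn's algorithm, process smallest node first
Order: [3, 0, 1, 2, 4, 5, 6]


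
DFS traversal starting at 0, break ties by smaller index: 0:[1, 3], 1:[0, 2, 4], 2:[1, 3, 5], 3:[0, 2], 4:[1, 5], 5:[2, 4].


DFS stack-based: start with [0]
Visit order: [0, 1, 2, 3, 5, 4]


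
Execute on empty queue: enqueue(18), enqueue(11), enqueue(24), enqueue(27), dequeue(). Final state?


enqueue(18) -> [18]
enqueue(11) -> [18, 11]
enqueue(24) -> [18, 11, 24]
enqueue(27) -> [18, 11, 24, 27]
dequeue() returns 18 -> [11, 24, 27]
Final queue (front to back): [11, 24, 27]


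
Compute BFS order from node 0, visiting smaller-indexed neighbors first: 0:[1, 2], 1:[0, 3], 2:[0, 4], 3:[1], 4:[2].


BFS queue: start with [0]
Visit order: [0, 1, 2, 3, 4]


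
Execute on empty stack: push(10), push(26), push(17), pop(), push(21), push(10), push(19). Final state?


push(10) -> [10]
push(26) -> [10, 26]
push(17) -> [10, 26, 17]
pop() returns 17 -> [10, 26]
push(21) -> [10, 26, 21]
push(10) -> [10, 26, 21, 10]
push(19) -> [10, 26, 21, 10, 19]
Final stack (bottom to top): [10, 26, 21, 10, 19]


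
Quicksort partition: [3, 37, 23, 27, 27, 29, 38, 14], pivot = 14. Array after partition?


Elements <= 14 go left of pivot.
Result: [3, 14, 23, 27, 27, 29, 38, 37], pivot at index 1


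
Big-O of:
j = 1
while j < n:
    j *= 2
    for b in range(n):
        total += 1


Per nesting level: O(log n) * O(n) = O(n log n)
Complexity: O(n log n)


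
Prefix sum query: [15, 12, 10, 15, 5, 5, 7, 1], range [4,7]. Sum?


Prefix sums: [0, 15, 27, 37, 52, 57, 62, 69, 70]
Sum[4..7] = prefix[8] - prefix[4] = 70 - 52 = 18


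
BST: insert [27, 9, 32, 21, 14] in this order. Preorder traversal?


Root = 27; build tree by BST insertion.
Preorder traversal: [27, 9, 21, 14, 32]


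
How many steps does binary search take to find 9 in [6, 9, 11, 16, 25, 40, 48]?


Search for 9:
[0,6] mid=3 arr[3]=16
[0,2] mid=1 arr[1]=9
Total: 2 comparisons


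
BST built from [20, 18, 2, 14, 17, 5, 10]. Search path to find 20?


BST root = 20
Search for 20: compare at each node
Path: [20]


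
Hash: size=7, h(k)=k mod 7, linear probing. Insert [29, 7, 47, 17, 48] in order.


Insertions: 29->slot 1; 7->slot 0; 47->slot 5; 17->slot 3; 48->slot 6
Table: [7, 29, None, 17, None, 47, 48]


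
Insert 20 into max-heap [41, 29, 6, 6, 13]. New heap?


Append 20: [41, 29, 6, 6, 13, 20]
Bubble up: swap idx 5(20) with idx 2(6)
Result: [41, 29, 20, 6, 13, 6]


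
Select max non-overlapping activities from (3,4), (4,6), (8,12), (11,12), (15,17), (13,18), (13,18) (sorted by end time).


Greedy: pick earliest-ending, then skip overlaps.
Selected (4 activities): [(3, 4), (4, 6), (8, 12), (15, 17)]


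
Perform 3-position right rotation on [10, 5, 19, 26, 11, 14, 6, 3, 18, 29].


Right rotate by 3: [3, 18, 29, 10, 5, 19, 26, 11, 14, 6]


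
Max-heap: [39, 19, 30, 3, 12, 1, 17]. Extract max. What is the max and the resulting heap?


Max = 39
Replace root with last, heapify down
Resulting heap: [30, 19, 17, 3, 12, 1]


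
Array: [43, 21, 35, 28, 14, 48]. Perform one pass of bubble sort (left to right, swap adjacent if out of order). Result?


After one pass: [21, 35, 28, 14, 43, 48]


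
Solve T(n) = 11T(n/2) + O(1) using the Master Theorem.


a=11, b=2, c=0. log_2(11)=3.459 > c=0. Case 1: O(n^log_b(a)) = O(n^3.459)
Complexity: O(n^3.459)


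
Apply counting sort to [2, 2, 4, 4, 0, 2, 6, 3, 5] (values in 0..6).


Count array: [1, 0, 3, 1, 2, 1, 1]
Reconstruct: [0, 2, 2, 2, 3, 4, 4, 5, 6]


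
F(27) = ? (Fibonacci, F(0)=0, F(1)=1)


F(n)=F(n-1)+F(n-2)
...F(25)=75025, F(26)=121393, F(27)=196418


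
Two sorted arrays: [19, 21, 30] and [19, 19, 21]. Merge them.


Compare heads, take smaller each step.
Merged: [19, 19, 19, 21, 21, 30]


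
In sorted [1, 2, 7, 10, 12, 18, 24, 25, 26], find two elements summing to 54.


Two pointers: lo=0, hi=8
No pair sums to 54


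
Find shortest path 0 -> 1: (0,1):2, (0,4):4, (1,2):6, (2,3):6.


Dijkstra from 0:
Distances: {0: 0, 1: 2, 2: 8, 3: 14, 4: 4}
Shortest distance to 1 = 2, path = [0, 1]


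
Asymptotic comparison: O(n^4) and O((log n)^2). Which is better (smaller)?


polylogarithmic grows slower than quartic
O((log n)^2) is asymptotically smaller; O(n^4) grows faster


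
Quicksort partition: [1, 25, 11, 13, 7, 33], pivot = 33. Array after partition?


Elements <= 33 go left of pivot.
Result: [1, 25, 11, 13, 7, 33], pivot at index 5


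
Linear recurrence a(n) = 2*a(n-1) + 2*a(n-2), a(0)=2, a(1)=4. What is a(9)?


Build bottom-up:
...a(7)=1792, a(8)=4896, a(9)=2*4896+2*1792=13376


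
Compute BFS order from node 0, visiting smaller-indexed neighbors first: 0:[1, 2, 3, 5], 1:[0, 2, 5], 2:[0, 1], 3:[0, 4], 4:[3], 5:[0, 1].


BFS queue: start with [0]
Visit order: [0, 1, 2, 3, 5, 4]


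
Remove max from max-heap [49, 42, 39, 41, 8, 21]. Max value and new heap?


Max = 49
Replace root with last, heapify down
Resulting heap: [42, 41, 39, 21, 8]


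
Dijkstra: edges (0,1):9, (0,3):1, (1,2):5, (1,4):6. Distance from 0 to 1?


Dijkstra from 0:
Distances: {0: 0, 1: 9, 2: 14, 3: 1, 4: 15}
Shortest distance to 1 = 9, path = [0, 1]


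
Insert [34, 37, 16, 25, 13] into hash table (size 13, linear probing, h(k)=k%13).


Insertions: 34->slot 8; 37->slot 11; 16->slot 3; 25->slot 12; 13->slot 0
Table: [13, None, None, 16, None, None, None, None, 34, None, None, 37, 25]


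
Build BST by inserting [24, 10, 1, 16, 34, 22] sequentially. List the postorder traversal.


Root = 24; build tree by BST insertion.
Postorder traversal: [1, 22, 16, 10, 34, 24]


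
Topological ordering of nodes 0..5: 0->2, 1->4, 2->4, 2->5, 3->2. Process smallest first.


Kahn's algorithm, process smallest node first
Order: [0, 1, 3, 2, 4, 5]


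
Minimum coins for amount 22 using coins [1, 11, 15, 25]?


dp[0]=0; dp[i]=1+min(dp[i-c] for c in coins)
...dp[17]=3, dp[18]=4, dp[19]=5, dp[20]=6, dp[21]=7, dp[22]=2
Minimum coins for 22 = 2


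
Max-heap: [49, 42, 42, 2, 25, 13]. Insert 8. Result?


Append 8: [49, 42, 42, 2, 25, 13, 8]
Bubble up: no swaps needed
Result: [49, 42, 42, 2, 25, 13, 8]


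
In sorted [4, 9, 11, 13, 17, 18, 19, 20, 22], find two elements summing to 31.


Two pointers: lo=0, hi=8
Found pair: (9, 22) summing to 31


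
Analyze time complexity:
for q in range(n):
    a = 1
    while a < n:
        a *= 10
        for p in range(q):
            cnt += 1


Per nesting level: O(n) * O(log n) * O(n) [triangular over q] = O(n^2 log n)
Complexity: O(n^2 log n)


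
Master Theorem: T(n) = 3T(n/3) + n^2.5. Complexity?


a=3, b=3, c=2.5. log_3(3)=1 < c=2.5. Case 3: O(n^c) = O(n^2.500)
Complexity: O(n^2.500)


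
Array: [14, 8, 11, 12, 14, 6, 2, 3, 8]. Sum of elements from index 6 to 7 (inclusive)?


Prefix sums: [0, 14, 22, 33, 45, 59, 65, 67, 70, 78]
Sum[6..7] = prefix[8] - prefix[6] = 70 - 65 = 5


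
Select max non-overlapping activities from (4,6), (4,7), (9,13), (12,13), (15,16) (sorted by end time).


Greedy: pick earliest-ending, then skip overlaps.
Selected (3 activities): [(4, 6), (9, 13), (15, 16)]


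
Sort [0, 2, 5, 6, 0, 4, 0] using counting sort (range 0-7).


Count array: [3, 0, 1, 0, 1, 1, 1, 0]
Reconstruct: [0, 0, 0, 2, 4, 5, 6]


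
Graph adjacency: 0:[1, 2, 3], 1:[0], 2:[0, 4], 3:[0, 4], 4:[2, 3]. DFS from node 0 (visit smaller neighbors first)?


DFS stack-based: start with [0]
Visit order: [0, 1, 2, 4, 3]


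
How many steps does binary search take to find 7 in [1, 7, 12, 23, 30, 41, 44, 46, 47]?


Search for 7:
[0,8] mid=4 arr[4]=30
[0,3] mid=1 arr[1]=7
Total: 2 comparisons


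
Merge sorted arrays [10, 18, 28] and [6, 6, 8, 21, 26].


Compare heads, take smaller each step.
Merged: [6, 6, 8, 10, 18, 21, 26, 28]


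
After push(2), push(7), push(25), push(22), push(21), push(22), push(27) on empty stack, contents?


push(2) -> [2]
push(7) -> [2, 7]
push(25) -> [2, 7, 25]
push(22) -> [2, 7, 25, 22]
push(21) -> [2, 7, 25, 22, 21]
push(22) -> [2, 7, 25, 22, 21, 22]
push(27) -> [2, 7, 25, 22, 21, 22, 27]
Final stack (bottom to top): [2, 7, 25, 22, 21, 22, 27]


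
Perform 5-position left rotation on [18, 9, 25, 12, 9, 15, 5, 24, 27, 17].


Left rotate by 5: [15, 5, 24, 27, 17, 18, 9, 25, 12, 9]


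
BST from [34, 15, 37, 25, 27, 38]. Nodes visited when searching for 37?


BST root = 34
Search for 37: compare at each node
Path: [34, 37]


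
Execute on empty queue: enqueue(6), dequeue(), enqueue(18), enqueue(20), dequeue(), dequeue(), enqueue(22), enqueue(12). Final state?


enqueue(6) -> [6]
dequeue() returns 6 -> []
enqueue(18) -> [18]
enqueue(20) -> [18, 20]
dequeue() returns 18 -> [20]
dequeue() returns 20 -> []
enqueue(22) -> [22]
enqueue(12) -> [22, 12]
Final queue (front to back): [22, 12]


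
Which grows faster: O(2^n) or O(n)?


linear grows slower than exponential
O(n) is asymptotically smaller; O(2^n) grows faster


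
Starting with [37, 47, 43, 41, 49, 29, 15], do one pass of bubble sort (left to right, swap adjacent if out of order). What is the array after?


After one pass: [37, 43, 41, 47, 29, 15, 49]


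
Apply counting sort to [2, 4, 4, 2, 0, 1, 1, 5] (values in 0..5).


Count array: [1, 2, 2, 0, 2, 1]
Reconstruct: [0, 1, 1, 2, 2, 4, 4, 5]


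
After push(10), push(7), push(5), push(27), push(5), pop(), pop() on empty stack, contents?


push(10) -> [10]
push(7) -> [10, 7]
push(5) -> [10, 7, 5]
push(27) -> [10, 7, 5, 27]
push(5) -> [10, 7, 5, 27, 5]
pop() returns 5 -> [10, 7, 5, 27]
pop() returns 27 -> [10, 7, 5]
Final stack (bottom to top): [10, 7, 5]


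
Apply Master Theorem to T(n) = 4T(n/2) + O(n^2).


a=4, b=2, c=2. log_2(4)=2 = c=2. Case 2: O(n^c log n) = O(n^2 log n)
Complexity: O(n^2 log n)


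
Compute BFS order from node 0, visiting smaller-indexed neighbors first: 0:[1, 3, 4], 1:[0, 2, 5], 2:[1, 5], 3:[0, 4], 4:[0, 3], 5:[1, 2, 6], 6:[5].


BFS queue: start with [0]
Visit order: [0, 1, 3, 4, 2, 5, 6]


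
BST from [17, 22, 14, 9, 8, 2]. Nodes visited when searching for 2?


BST root = 17
Search for 2: compare at each node
Path: [17, 14, 9, 8, 2]


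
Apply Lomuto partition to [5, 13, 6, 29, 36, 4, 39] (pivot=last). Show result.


Elements <= 39 go left of pivot.
Result: [5, 13, 6, 29, 36, 4, 39], pivot at index 6


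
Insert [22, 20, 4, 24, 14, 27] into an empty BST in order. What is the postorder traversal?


Root = 22; build tree by BST insertion.
Postorder traversal: [14, 4, 20, 27, 24, 22]


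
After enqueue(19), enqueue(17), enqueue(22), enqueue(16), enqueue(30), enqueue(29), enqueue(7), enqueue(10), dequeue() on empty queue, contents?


enqueue(19) -> [19]
enqueue(17) -> [19, 17]
enqueue(22) -> [19, 17, 22]
enqueue(16) -> [19, 17, 22, 16]
enqueue(30) -> [19, 17, 22, 16, 30]
enqueue(29) -> [19, 17, 22, 16, 30, 29]
enqueue(7) -> [19, 17, 22, 16, 30, 29, 7]
enqueue(10) -> [19, 17, 22, 16, 30, 29, 7, 10]
dequeue() returns 19 -> [17, 22, 16, 30, 29, 7, 10]
Final queue (front to back): [17, 22, 16, 30, 29, 7, 10]


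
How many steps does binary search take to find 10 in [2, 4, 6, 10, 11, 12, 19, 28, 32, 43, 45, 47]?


Search for 10:
[0,11] mid=5 arr[5]=12
[0,4] mid=2 arr[2]=6
[3,4] mid=3 arr[3]=10
Total: 3 comparisons


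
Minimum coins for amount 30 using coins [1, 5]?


dp[0]=0; dp[i]=1+min(dp[i-c] for c in coins)
...dp[25]=5, dp[26]=6, dp[27]=7, dp[28]=8, dp[29]=9, dp[30]=6
Minimum coins for 30 = 6


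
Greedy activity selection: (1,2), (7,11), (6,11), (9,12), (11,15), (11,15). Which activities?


Greedy: pick earliest-ending, then skip overlaps.
Selected (3 activities): [(1, 2), (7, 11), (11, 15)]


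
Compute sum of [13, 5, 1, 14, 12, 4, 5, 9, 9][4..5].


Prefix sums: [0, 13, 18, 19, 33, 45, 49, 54, 63, 72]
Sum[4..5] = prefix[6] - prefix[4] = 49 - 33 = 16


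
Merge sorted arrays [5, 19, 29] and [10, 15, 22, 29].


Compare heads, take smaller each step.
Merged: [5, 10, 15, 19, 22, 29, 29]


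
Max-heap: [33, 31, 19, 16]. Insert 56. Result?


Append 56: [33, 31, 19, 16, 56]
Bubble up: swap idx 4(56) with idx 1(31); swap idx 1(56) with idx 0(33)
Result: [56, 33, 19, 16, 31]


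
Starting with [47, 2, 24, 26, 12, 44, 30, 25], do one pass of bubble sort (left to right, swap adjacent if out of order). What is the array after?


After one pass: [2, 24, 26, 12, 44, 30, 25, 47]


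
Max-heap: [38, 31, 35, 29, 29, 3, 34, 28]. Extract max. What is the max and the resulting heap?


Max = 38
Replace root with last, heapify down
Resulting heap: [35, 31, 34, 29, 29, 3, 28]


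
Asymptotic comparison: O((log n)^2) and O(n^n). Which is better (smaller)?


polylogarithmic grows slower than n^n
O((log n)^2) is asymptotically smaller; O(n^n) grows faster


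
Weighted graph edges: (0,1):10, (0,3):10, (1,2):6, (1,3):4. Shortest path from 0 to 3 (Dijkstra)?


Dijkstra from 0:
Distances: {0: 0, 1: 10, 2: 16, 3: 10}
Shortest distance to 3 = 10, path = [0, 3]


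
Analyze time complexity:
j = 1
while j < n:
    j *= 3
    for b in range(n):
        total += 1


Per nesting level: O(log n) * O(n) = O(n log n)
Complexity: O(n log n)


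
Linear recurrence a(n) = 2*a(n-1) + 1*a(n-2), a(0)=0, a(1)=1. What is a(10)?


Build bottom-up:
...a(8)=408, a(9)=985, a(10)=2*985+1*408=2378


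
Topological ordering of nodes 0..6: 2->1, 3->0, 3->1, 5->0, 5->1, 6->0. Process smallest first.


Kahn's algorithm, process smallest node first
Order: [2, 3, 4, 5, 1, 6, 0]


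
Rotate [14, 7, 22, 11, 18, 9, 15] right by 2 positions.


Right rotate by 2: [9, 15, 14, 7, 22, 11, 18]


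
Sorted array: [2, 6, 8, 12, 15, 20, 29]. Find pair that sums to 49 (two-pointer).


Two pointers: lo=0, hi=6
Found pair: (20, 29) summing to 49


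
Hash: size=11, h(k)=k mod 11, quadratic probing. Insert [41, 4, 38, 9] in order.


Insertions: 41->slot 8; 4->slot 4; 38->slot 5; 9->slot 9
Table: [None, None, None, None, 4, 38, None, None, 41, 9, None]


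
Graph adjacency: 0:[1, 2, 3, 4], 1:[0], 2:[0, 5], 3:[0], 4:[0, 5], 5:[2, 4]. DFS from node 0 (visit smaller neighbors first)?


DFS stack-based: start with [0]
Visit order: [0, 1, 2, 5, 4, 3]


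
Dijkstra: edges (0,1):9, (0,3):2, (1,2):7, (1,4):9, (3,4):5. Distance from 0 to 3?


Dijkstra from 0:
Distances: {0: 0, 1: 9, 2: 16, 3: 2, 4: 7}
Shortest distance to 3 = 2, path = [0, 3]


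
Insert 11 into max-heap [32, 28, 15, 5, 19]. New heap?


Append 11: [32, 28, 15, 5, 19, 11]
Bubble up: no swaps needed
Result: [32, 28, 15, 5, 19, 11]


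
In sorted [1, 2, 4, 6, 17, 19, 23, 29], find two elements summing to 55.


Two pointers: lo=0, hi=7
No pair sums to 55


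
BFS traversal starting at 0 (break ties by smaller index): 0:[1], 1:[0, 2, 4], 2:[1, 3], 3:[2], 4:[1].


BFS queue: start with [0]
Visit order: [0, 1, 2, 4, 3]


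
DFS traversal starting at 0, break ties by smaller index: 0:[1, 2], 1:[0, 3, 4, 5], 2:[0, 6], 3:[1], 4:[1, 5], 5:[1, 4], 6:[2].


DFS stack-based: start with [0]
Visit order: [0, 1, 3, 4, 5, 2, 6]


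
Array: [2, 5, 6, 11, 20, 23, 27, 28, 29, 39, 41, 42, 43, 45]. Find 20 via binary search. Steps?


Search for 20:
[0,13] mid=6 arr[6]=27
[0,5] mid=2 arr[2]=6
[3,5] mid=4 arr[4]=20
Total: 3 comparisons


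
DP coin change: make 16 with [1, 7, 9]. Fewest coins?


dp[0]=0; dp[i]=1+min(dp[i-c] for c in coins)
...dp[11]=3, dp[12]=4, dp[13]=5, dp[14]=2, dp[15]=3, dp[16]=2
Minimum coins for 16 = 2


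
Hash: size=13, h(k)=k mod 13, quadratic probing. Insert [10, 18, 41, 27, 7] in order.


Insertions: 10->slot 10; 18->slot 5; 41->slot 2; 27->slot 1; 7->slot 7
Table: [None, 27, 41, None, None, 18, None, 7, None, None, 10, None, None]


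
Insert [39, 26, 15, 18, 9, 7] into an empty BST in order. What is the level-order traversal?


Root = 39; build tree by BST insertion.
Level-Order traversal: [39, 26, 15, 9, 18, 7]


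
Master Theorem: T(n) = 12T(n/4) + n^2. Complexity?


a=12, b=4, c=2. log_4(12)=1.792 < c=2. Case 3: O(n^c) = O(n^2)
Complexity: O(n^2)


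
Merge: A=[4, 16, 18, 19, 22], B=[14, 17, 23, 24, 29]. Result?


Compare heads, take smaller each step.
Merged: [4, 14, 16, 17, 18, 19, 22, 23, 24, 29]


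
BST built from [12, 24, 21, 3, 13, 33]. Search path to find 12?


BST root = 12
Search for 12: compare at each node
Path: [12]


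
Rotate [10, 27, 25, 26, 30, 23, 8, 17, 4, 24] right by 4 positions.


Right rotate by 4: [8, 17, 4, 24, 10, 27, 25, 26, 30, 23]


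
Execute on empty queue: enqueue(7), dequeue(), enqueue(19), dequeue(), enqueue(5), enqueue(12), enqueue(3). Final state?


enqueue(7) -> [7]
dequeue() returns 7 -> []
enqueue(19) -> [19]
dequeue() returns 19 -> []
enqueue(5) -> [5]
enqueue(12) -> [5, 12]
enqueue(3) -> [5, 12, 3]
Final queue (front to back): [5, 12, 3]


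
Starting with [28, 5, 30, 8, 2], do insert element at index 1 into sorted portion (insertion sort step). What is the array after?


After one pass: [5, 28, 30, 8, 2]


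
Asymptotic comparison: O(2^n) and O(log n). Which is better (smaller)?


logarithmic grows slower than exponential
O(log n) is asymptotically smaller; O(2^n) grows faster


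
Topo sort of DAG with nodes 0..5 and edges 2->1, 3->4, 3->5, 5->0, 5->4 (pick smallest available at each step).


Kahn's algorithm, process smallest node first
Order: [2, 1, 3, 5, 0, 4]


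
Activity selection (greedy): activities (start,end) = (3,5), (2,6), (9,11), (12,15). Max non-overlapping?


Greedy: pick earliest-ending, then skip overlaps.
Selected (3 activities): [(3, 5), (9, 11), (12, 15)]


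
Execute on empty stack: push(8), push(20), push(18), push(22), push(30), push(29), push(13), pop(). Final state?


push(8) -> [8]
push(20) -> [8, 20]
push(18) -> [8, 20, 18]
push(22) -> [8, 20, 18, 22]
push(30) -> [8, 20, 18, 22, 30]
push(29) -> [8, 20, 18, 22, 30, 29]
push(13) -> [8, 20, 18, 22, 30, 29, 13]
pop() returns 13 -> [8, 20, 18, 22, 30, 29]
Final stack (bottom to top): [8, 20, 18, 22, 30, 29]


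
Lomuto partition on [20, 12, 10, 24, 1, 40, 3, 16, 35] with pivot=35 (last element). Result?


Elements <= 35 go left of pivot.
Result: [20, 12, 10, 24, 1, 3, 16, 35, 40], pivot at index 7


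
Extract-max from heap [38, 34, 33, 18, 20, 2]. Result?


Max = 38
Replace root with last, heapify down
Resulting heap: [34, 20, 33, 18, 2]


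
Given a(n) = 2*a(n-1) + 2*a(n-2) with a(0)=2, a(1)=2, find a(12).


Build bottom-up:
...a(10)=23168, a(11)=63296, a(12)=2*63296+2*23168=172928


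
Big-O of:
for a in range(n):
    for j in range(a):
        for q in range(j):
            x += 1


Per nesting level: O(n) * O(n) [triangular over a] * O(n) [triangular over j] = O(n^3)
Complexity: O(n^3)


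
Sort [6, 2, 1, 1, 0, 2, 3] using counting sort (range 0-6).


Count array: [1, 2, 2, 1, 0, 0, 1]
Reconstruct: [0, 1, 1, 2, 2, 3, 6]


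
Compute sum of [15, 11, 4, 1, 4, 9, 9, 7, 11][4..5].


Prefix sums: [0, 15, 26, 30, 31, 35, 44, 53, 60, 71]
Sum[4..5] = prefix[6] - prefix[4] = 44 - 31 = 13


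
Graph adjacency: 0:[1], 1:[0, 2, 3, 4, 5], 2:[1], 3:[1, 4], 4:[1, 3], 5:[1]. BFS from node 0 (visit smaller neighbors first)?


BFS queue: start with [0]
Visit order: [0, 1, 2, 3, 4, 5]


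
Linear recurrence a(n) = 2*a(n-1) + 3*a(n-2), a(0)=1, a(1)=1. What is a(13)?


Build bottom-up:
...a(11)=88573, a(12)=265721, a(13)=2*265721+3*88573=797161


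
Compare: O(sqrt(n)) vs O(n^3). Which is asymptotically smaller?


sublinear grows slower than cubic
O(sqrt(n)) is asymptotically smaller; O(n^3) grows faster


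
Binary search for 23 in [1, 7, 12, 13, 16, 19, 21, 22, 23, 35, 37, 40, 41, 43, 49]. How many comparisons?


Search for 23:
[0,14] mid=7 arr[7]=22
[8,14] mid=11 arr[11]=40
[8,10] mid=9 arr[9]=35
[8,8] mid=8 arr[8]=23
Total: 4 comparisons


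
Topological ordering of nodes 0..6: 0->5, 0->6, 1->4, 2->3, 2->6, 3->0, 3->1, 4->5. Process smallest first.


Kahn's algorithm, process smallest node first
Order: [2, 3, 0, 1, 4, 5, 6]


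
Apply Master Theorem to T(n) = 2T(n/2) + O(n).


a=2, b=2, c=1. log_2(2)=1 = c=1. Case 2: O(n^c log n) = O(n log n)
Complexity: O(n log n)


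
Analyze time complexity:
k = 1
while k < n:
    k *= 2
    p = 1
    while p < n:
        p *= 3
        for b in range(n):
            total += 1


Per nesting level: O(log n) * O(log n) * O(n) = O(n (log n)^2)
Complexity: O(n (log n)^2)


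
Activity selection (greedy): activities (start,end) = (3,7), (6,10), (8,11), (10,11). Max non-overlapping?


Greedy: pick earliest-ending, then skip overlaps.
Selected (2 activities): [(3, 7), (8, 11)]


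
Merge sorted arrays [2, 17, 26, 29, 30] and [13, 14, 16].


Compare heads, take smaller each step.
Merged: [2, 13, 14, 16, 17, 26, 29, 30]


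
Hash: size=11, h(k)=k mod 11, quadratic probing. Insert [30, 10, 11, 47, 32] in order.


Insertions: 30->slot 8; 10->slot 10; 11->slot 0; 47->slot 3; 32->slot 4
Table: [11, None, None, 47, 32, None, None, None, 30, None, 10]


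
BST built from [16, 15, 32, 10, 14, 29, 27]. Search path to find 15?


BST root = 16
Search for 15: compare at each node
Path: [16, 15]


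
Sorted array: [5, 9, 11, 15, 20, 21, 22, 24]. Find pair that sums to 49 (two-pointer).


Two pointers: lo=0, hi=7
No pair sums to 49


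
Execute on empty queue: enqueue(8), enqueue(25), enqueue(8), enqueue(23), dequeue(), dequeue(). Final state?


enqueue(8) -> [8]
enqueue(25) -> [8, 25]
enqueue(8) -> [8, 25, 8]
enqueue(23) -> [8, 25, 8, 23]
dequeue() returns 8 -> [25, 8, 23]
dequeue() returns 25 -> [8, 23]
Final queue (front to back): [8, 23]


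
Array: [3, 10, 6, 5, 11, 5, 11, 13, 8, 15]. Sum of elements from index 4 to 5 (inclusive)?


Prefix sums: [0, 3, 13, 19, 24, 35, 40, 51, 64, 72, 87]
Sum[4..5] = prefix[6] - prefix[4] = 40 - 24 = 16


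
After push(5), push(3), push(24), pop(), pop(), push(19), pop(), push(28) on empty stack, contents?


push(5) -> [5]
push(3) -> [5, 3]
push(24) -> [5, 3, 24]
pop() returns 24 -> [5, 3]
pop() returns 3 -> [5]
push(19) -> [5, 19]
pop() returns 19 -> [5]
push(28) -> [5, 28]
Final stack (bottom to top): [5, 28]


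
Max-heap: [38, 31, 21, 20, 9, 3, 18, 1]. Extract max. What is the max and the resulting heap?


Max = 38
Replace root with last, heapify down
Resulting heap: [31, 20, 21, 1, 9, 3, 18]


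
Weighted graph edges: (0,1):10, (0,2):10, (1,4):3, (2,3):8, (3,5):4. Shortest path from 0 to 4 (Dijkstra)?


Dijkstra from 0:
Distances: {0: 0, 1: 10, 2: 10, 3: 18, 4: 13, 5: 22}
Shortest distance to 4 = 13, path = [0, 1, 4]


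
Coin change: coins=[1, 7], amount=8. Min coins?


dp[0]=0; dp[i]=1+min(dp[i-c] for c in coins)
...dp[3]=3, dp[4]=4, dp[5]=5, dp[6]=6, dp[7]=1, dp[8]=2
Minimum coins for 8 = 2


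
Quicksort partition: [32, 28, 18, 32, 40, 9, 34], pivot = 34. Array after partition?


Elements <= 34 go left of pivot.
Result: [32, 28, 18, 32, 9, 34, 40], pivot at index 5


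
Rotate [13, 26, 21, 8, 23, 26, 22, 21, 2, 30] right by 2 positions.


Right rotate by 2: [2, 30, 13, 26, 21, 8, 23, 26, 22, 21]


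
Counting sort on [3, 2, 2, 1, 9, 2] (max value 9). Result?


Count array: [0, 1, 3, 1, 0, 0, 0, 0, 0, 1]
Reconstruct: [1, 2, 2, 2, 3, 9]


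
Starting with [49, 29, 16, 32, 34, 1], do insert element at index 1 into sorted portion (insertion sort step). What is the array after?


After one pass: [29, 49, 16, 32, 34, 1]


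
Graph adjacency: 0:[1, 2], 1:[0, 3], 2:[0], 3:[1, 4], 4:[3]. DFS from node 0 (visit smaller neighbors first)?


DFS stack-based: start with [0]
Visit order: [0, 1, 3, 4, 2]


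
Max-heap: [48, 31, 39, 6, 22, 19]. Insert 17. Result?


Append 17: [48, 31, 39, 6, 22, 19, 17]
Bubble up: no swaps needed
Result: [48, 31, 39, 6, 22, 19, 17]


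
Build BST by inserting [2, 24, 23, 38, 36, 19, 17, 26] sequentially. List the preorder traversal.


Root = 2; build tree by BST insertion.
Preorder traversal: [2, 24, 23, 19, 17, 38, 36, 26]


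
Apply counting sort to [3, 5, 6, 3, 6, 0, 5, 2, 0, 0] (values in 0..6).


Count array: [3, 0, 1, 2, 0, 2, 2]
Reconstruct: [0, 0, 0, 2, 3, 3, 5, 5, 6, 6]


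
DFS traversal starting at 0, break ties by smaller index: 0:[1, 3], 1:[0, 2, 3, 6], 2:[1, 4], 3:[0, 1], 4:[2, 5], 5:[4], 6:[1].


DFS stack-based: start with [0]
Visit order: [0, 1, 2, 4, 5, 3, 6]


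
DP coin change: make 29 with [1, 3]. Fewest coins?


dp[0]=0; dp[i]=1+min(dp[i-c] for c in coins)
...dp[24]=8, dp[25]=9, dp[26]=10, dp[27]=9, dp[28]=10, dp[29]=11
Minimum coins for 29 = 11


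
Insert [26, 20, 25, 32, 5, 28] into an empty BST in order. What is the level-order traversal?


Root = 26; build tree by BST insertion.
Level-Order traversal: [26, 20, 32, 5, 25, 28]


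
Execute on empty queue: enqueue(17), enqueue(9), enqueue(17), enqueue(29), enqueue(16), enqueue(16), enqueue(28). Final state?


enqueue(17) -> [17]
enqueue(9) -> [17, 9]
enqueue(17) -> [17, 9, 17]
enqueue(29) -> [17, 9, 17, 29]
enqueue(16) -> [17, 9, 17, 29, 16]
enqueue(16) -> [17, 9, 17, 29, 16, 16]
enqueue(28) -> [17, 9, 17, 29, 16, 16, 28]
Final queue (front to back): [17, 9, 17, 29, 16, 16, 28]


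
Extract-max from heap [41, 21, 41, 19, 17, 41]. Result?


Max = 41
Replace root with last, heapify down
Resulting heap: [41, 21, 41, 19, 17]


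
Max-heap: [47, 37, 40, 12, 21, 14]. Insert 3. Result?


Append 3: [47, 37, 40, 12, 21, 14, 3]
Bubble up: no swaps needed
Result: [47, 37, 40, 12, 21, 14, 3]


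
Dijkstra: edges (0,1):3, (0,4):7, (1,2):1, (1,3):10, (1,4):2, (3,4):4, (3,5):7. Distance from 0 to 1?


Dijkstra from 0:
Distances: {0: 0, 1: 3, 2: 4, 3: 9, 4: 5, 5: 16}
Shortest distance to 1 = 3, path = [0, 1]


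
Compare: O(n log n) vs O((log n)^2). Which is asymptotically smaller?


polylogarithmic grows slower than linearithmic
O((log n)^2) is asymptotically smaller; O(n log n) grows faster


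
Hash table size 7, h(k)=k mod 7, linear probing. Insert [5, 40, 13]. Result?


Insertions: 5->slot 5; 40->slot 6; 13->slot 0
Table: [13, None, None, None, None, 5, 40]


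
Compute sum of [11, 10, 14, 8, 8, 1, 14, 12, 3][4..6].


Prefix sums: [0, 11, 21, 35, 43, 51, 52, 66, 78, 81]
Sum[4..6] = prefix[7] - prefix[4] = 66 - 43 = 23


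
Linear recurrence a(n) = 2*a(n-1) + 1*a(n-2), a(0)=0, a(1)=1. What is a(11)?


Build bottom-up:
...a(9)=985, a(10)=2378, a(11)=2*2378+1*985=5741


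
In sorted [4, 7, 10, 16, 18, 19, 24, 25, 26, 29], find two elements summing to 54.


Two pointers: lo=0, hi=9
Found pair: (25, 29) summing to 54


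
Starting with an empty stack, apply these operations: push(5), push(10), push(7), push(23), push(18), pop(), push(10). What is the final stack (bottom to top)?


push(5) -> [5]
push(10) -> [5, 10]
push(7) -> [5, 10, 7]
push(23) -> [5, 10, 7, 23]
push(18) -> [5, 10, 7, 23, 18]
pop() returns 18 -> [5, 10, 7, 23]
push(10) -> [5, 10, 7, 23, 10]
Final stack (bottom to top): [5, 10, 7, 23, 10]


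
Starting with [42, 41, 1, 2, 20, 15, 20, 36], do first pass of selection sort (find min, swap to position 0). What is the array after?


After one pass: [1, 41, 42, 2, 20, 15, 20, 36]


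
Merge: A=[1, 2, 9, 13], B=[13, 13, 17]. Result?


Compare heads, take smaller each step.
Merged: [1, 2, 9, 13, 13, 13, 17]


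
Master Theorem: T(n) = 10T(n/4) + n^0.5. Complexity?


a=10, b=4, c=0.5. log_4(10)=1.661 > c=0.5. Case 1: O(n^log_b(a)) = O(n^1.661)
Complexity: O(n^1.661)


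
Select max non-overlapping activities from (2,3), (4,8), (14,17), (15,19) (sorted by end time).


Greedy: pick earliest-ending, then skip overlaps.
Selected (3 activities): [(2, 3), (4, 8), (14, 17)]


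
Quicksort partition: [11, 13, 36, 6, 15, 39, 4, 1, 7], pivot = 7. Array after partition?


Elements <= 7 go left of pivot.
Result: [6, 4, 1, 7, 15, 39, 13, 36, 11], pivot at index 3


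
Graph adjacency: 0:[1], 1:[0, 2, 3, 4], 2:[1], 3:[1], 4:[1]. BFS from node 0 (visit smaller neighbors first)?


BFS queue: start with [0]
Visit order: [0, 1, 2, 3, 4]


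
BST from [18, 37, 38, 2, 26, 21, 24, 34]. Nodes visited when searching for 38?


BST root = 18
Search for 38: compare at each node
Path: [18, 37, 38]


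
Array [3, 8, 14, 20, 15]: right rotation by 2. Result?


Right rotate by 2: [20, 15, 3, 8, 14]


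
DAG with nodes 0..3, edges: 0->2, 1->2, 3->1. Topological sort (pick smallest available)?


Kahn's algorithm, process smallest node first
Order: [0, 3, 1, 2]


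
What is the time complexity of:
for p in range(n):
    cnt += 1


Per nesting level: O(n) = O(n)
Complexity: O(n)


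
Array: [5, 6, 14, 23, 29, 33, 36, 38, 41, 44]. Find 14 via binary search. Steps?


Search for 14:
[0,9] mid=4 arr[4]=29
[0,3] mid=1 arr[1]=6
[2,3] mid=2 arr[2]=14
Total: 3 comparisons


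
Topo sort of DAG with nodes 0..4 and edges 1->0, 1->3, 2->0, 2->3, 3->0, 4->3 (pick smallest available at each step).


Kahn's algorithm, process smallest node first
Order: [1, 2, 4, 3, 0]


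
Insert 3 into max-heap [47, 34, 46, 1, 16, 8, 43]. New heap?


Append 3: [47, 34, 46, 1, 16, 8, 43, 3]
Bubble up: swap idx 7(3) with idx 3(1)
Result: [47, 34, 46, 3, 16, 8, 43, 1]


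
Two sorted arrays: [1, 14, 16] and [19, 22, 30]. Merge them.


Compare heads, take smaller each step.
Merged: [1, 14, 16, 19, 22, 30]


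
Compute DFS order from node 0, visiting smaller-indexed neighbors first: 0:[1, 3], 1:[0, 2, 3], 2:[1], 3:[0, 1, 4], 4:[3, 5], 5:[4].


DFS stack-based: start with [0]
Visit order: [0, 1, 2, 3, 4, 5]


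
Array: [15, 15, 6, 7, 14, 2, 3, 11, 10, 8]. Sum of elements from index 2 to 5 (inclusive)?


Prefix sums: [0, 15, 30, 36, 43, 57, 59, 62, 73, 83, 91]
Sum[2..5] = prefix[6] - prefix[2] = 59 - 30 = 29


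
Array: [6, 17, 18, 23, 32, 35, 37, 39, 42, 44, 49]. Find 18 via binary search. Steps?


Search for 18:
[0,10] mid=5 arr[5]=35
[0,4] mid=2 arr[2]=18
Total: 2 comparisons


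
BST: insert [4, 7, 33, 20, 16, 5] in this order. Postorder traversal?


Root = 4; build tree by BST insertion.
Postorder traversal: [5, 16, 20, 33, 7, 4]


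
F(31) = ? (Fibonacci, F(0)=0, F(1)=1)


F(n)=F(n-1)+F(n-2)
...F(29)=514229, F(30)=832040, F(31)=1346269


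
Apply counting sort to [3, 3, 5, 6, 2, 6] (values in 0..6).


Count array: [0, 0, 1, 2, 0, 1, 2]
Reconstruct: [2, 3, 3, 5, 6, 6]


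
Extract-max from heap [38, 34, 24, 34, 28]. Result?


Max = 38
Replace root with last, heapify down
Resulting heap: [34, 34, 24, 28]


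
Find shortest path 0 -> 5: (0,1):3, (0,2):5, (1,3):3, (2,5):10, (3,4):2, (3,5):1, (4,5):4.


Dijkstra from 0:
Distances: {0: 0, 1: 3, 2: 5, 3: 6, 4: 8, 5: 7}
Shortest distance to 5 = 7, path = [0, 1, 3, 5]


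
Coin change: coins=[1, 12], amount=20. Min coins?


dp[0]=0; dp[i]=1+min(dp[i-c] for c in coins)
...dp[15]=4, dp[16]=5, dp[17]=6, dp[18]=7, dp[19]=8, dp[20]=9
Minimum coins for 20 = 9


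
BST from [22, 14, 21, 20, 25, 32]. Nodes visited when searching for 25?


BST root = 22
Search for 25: compare at each node
Path: [22, 25]


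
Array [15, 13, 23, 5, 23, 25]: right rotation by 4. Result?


Right rotate by 4: [23, 5, 23, 25, 15, 13]


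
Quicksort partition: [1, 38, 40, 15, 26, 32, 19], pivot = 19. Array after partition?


Elements <= 19 go left of pivot.
Result: [1, 15, 19, 38, 26, 32, 40], pivot at index 2


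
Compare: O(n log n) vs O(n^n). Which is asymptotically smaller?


linearithmic grows slower than n^n
O(n log n) is asymptotically smaller; O(n^n) grows faster


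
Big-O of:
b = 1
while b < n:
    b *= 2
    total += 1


Per nesting level: O(log n) = O(log n)
Complexity: O(log n)


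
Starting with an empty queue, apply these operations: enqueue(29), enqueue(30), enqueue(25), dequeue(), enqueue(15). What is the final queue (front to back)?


enqueue(29) -> [29]
enqueue(30) -> [29, 30]
enqueue(25) -> [29, 30, 25]
dequeue() returns 29 -> [30, 25]
enqueue(15) -> [30, 25, 15]
Final queue (front to back): [30, 25, 15]


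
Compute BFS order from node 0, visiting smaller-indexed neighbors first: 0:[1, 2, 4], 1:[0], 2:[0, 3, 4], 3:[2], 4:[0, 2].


BFS queue: start with [0]
Visit order: [0, 1, 2, 4, 3]


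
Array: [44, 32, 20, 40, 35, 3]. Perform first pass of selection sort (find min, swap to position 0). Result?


After one pass: [3, 32, 20, 40, 35, 44]


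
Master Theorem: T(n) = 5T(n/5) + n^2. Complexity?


a=5, b=5, c=2. log_5(5)=1 < c=2. Case 3: O(n^c) = O(n^2)
Complexity: O(n^2)


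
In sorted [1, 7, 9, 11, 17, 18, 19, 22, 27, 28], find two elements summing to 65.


Two pointers: lo=0, hi=9
No pair sums to 65


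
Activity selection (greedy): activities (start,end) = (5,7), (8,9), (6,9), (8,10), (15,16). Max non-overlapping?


Greedy: pick earliest-ending, then skip overlaps.
Selected (3 activities): [(5, 7), (8, 9), (15, 16)]


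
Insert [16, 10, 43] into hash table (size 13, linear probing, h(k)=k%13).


Insertions: 16->slot 3; 10->slot 10; 43->slot 4
Table: [None, None, None, 16, 43, None, None, None, None, None, 10, None, None]


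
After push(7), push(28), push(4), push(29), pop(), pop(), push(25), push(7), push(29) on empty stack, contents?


push(7) -> [7]
push(28) -> [7, 28]
push(4) -> [7, 28, 4]
push(29) -> [7, 28, 4, 29]
pop() returns 29 -> [7, 28, 4]
pop() returns 4 -> [7, 28]
push(25) -> [7, 28, 25]
push(7) -> [7, 28, 25, 7]
push(29) -> [7, 28, 25, 7, 29]
Final stack (bottom to top): [7, 28, 25, 7, 29]


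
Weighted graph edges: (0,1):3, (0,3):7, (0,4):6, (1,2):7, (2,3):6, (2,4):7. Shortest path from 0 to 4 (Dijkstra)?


Dijkstra from 0:
Distances: {0: 0, 1: 3, 2: 10, 3: 7, 4: 6}
Shortest distance to 4 = 6, path = [0, 4]


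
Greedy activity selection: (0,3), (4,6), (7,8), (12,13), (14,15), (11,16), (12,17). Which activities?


Greedy: pick earliest-ending, then skip overlaps.
Selected (5 activities): [(0, 3), (4, 6), (7, 8), (12, 13), (14, 15)]


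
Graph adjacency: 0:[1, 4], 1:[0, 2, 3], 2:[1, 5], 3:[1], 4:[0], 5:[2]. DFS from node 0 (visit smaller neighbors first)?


DFS stack-based: start with [0]
Visit order: [0, 1, 2, 5, 3, 4]


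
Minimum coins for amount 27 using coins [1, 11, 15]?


dp[0]=0; dp[i]=1+min(dp[i-c] for c in coins)
...dp[22]=2, dp[23]=3, dp[24]=4, dp[25]=5, dp[26]=2, dp[27]=3
Minimum coins for 27 = 3


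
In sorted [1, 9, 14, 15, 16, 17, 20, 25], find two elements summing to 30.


Two pointers: lo=0, hi=7
Found pair: (14, 16) summing to 30


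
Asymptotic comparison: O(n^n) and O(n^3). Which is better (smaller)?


cubic grows slower than n^n
O(n^3) is asymptotically smaller; O(n^n) grows faster


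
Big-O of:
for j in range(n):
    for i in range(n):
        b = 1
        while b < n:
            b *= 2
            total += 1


Per nesting level: O(n) * O(n) * O(log n) = O(n^2 log n)
Complexity: O(n^2 log n)


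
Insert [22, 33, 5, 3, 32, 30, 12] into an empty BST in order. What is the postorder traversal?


Root = 22; build tree by BST insertion.
Postorder traversal: [3, 12, 5, 30, 32, 33, 22]


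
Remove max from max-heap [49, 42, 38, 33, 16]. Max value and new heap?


Max = 49
Replace root with last, heapify down
Resulting heap: [42, 33, 38, 16]


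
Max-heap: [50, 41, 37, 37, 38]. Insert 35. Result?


Append 35: [50, 41, 37, 37, 38, 35]
Bubble up: no swaps needed
Result: [50, 41, 37, 37, 38, 35]


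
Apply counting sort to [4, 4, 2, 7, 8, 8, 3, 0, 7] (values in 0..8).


Count array: [1, 0, 1, 1, 2, 0, 0, 2, 2]
Reconstruct: [0, 2, 3, 4, 4, 7, 7, 8, 8]


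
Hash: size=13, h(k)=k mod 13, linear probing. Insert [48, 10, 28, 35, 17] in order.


Insertions: 48->slot 9; 10->slot 10; 28->slot 2; 35->slot 11; 17->slot 4
Table: [None, None, 28, None, 17, None, None, None, None, 48, 10, 35, None]


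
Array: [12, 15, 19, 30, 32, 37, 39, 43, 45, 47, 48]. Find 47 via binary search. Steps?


Search for 47:
[0,10] mid=5 arr[5]=37
[6,10] mid=8 arr[8]=45
[9,10] mid=9 arr[9]=47
Total: 3 comparisons
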